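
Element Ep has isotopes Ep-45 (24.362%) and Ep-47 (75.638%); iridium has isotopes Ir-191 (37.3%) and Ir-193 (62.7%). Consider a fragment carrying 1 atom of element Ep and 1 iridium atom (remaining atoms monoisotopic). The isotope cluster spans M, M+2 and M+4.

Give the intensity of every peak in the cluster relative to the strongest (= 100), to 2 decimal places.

Element Ep pattern (n=1): 0.24362 : 0.75638
Iridium pattern (n=1): 0.3730 : 0.6270
Convolve the two distributions (both contribute in 2-u steps):
  M: 0.24362×0.3730 = 0.090870
  M+2: 0.24362×0.6270 + 0.75638×0.3730 = 0.434879
  M+4: 0.75638×0.6270 = 0.474250
Scale to base peak (0.474250) = 100: 19.16 : 91.70 : 100.00

19.16 : 91.70 : 100.00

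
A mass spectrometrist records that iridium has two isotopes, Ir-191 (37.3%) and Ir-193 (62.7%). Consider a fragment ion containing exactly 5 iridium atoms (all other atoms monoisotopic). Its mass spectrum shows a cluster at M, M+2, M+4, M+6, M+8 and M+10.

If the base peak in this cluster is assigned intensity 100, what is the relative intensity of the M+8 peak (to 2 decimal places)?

84.05

Term probabilities: M 0.0072, M+2 0.0607, M+4 0.2040, M+6 0.3429, M+8 0.2882, M+10 0.0969. Base peak = M+6.
P(M+6) = C(5,3) × 0.373^2 × 0.627^3 = 10 × 0.139129 × 0.24649188 = 0.342942 (base)
P(M+8) = C(5,4) × 0.373^1 × 0.627^4 = 5 × 0.3730 × 0.15455041 = 0.288237
Relative intensity = 0.288237 / 0.342942 × 100 = 84.05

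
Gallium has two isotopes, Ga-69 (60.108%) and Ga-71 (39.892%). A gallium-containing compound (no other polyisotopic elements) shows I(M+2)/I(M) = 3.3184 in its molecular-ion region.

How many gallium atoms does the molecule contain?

5

The M+2/M ratio from n Ga atoms is n · q/p = n · 0.39892/0.60108.
n = 3.3184 × 0.60108/0.39892 = 5.00 ≈ 5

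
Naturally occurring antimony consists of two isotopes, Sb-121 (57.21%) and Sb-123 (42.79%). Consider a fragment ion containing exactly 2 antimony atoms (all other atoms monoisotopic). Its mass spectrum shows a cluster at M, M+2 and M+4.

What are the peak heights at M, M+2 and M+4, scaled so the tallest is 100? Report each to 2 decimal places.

66.85 : 100.00 : 37.40

The 2 Sb atoms are independent, so intensities follow the terms of (0.5721 + 0.4279)^2.
P(M) = 0.5721^2 = 0.327298
P(M+2) = 2 × 0.5721^1 × 0.4279^1 = 0.489603
P(M+4) = 0.4279^2 = 0.183098
The M+2 peak is largest (0.489603); scaling to 100 gives 66.85 : 100.00 : 37.40.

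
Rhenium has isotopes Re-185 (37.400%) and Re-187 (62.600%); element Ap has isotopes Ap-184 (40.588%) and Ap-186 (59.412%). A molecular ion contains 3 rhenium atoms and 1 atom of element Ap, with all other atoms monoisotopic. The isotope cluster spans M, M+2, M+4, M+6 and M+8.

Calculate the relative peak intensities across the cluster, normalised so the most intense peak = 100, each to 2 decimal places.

Rhenium pattern (n=3): 0.05231362 : 0.26268713 : 0.43968487 : 0.24531438
Element Ap pattern (n=1): 0.40588 : 0.59412
Convolve the two distributions (both contribute in 2-u steps):
  M: 0.05231362×0.40588 = 0.021233
  M+2: 0.05231362×0.59412 + 0.26268713×0.40588 = 0.137700
  M+4: 0.26268713×0.59412 + 0.43968487×0.40588 = 0.334527
  M+6: 0.43968487×0.59412 + 0.24531438×0.40588 = 0.360794
  M+8: 0.24531438×0.59412 = 0.145746
Scale to base peak (0.360794) = 100: 5.89 : 38.17 : 92.72 : 100.00 : 40.40

5.89 : 38.17 : 92.72 : 100.00 : 40.40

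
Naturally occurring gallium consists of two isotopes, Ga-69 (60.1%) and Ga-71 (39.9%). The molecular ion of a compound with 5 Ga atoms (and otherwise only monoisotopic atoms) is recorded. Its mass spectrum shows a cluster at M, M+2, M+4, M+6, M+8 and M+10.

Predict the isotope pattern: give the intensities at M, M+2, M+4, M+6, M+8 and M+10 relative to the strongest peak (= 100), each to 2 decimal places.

Expanding (0.601 + 0.399)^5:
P(M) = 0.601^5 = 0.078410
P(M+2) = 5 × 0.601^4 × 0.399^1 = 0.260280
P(M+4) = 10 × 0.601^3 × 0.399^2 = 0.345596
P(M+6) = 10 × 0.601^2 × 0.399^3 = 0.229439
P(M+8) = 5 × 0.601^1 × 0.399^4 = 0.076162
P(M+10) = 0.399^5 = 0.010113
The M+4 peak is largest (0.345596); scaling to 100 gives 22.69 : 75.31 : 100.00 : 66.39 : 22.04 : 2.93.

22.69 : 75.31 : 100.00 : 66.39 : 22.04 : 2.93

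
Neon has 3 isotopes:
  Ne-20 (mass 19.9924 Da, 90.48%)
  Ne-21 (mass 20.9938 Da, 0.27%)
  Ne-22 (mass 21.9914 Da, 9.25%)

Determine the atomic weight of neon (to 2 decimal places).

20.18 Da

The abundance-weighted mean is 0.9048 × 19.9924 + 0.0027 × 20.9938 + 0.0925 × 21.9914
= 18.08912 + 0.05668 + 2.03420 = 20.18000 Da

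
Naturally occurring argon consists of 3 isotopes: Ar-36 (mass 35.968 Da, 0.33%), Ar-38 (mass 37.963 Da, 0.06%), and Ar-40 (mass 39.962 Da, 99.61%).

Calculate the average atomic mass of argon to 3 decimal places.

Average mass = Σ (abundance × isotope mass) = 0.0033 × 35.968 + 0.0006 × 37.963 + 0.9961 × 39.962
= 0.1187 + 0.0228 + 39.8061 = 39.9476 Da

39.948 Da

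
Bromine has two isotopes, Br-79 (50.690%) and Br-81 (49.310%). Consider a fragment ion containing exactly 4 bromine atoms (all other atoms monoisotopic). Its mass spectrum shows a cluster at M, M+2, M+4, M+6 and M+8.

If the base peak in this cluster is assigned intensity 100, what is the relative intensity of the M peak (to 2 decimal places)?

Binomial terms of (0.50690 + 0.49310)^4: M 0.0660, M+2 0.2569, M+4 0.3749, M+6 0.2431, M+8 0.0591 → M+4 is the base peak.
P(M+4) = C(4,2) × 0.50690^2 × 0.49310^2 = 6 × 0.25694761 × 0.24314761 = 0.374857 (base)
P(M) = C(4,0) × 0.50690^4 × 0.49310^0 = 1 × 0.06602207 × 1.0000 = 0.066022
Relative intensity = 0.066022 / 0.374857 × 100 = 17.61

17.61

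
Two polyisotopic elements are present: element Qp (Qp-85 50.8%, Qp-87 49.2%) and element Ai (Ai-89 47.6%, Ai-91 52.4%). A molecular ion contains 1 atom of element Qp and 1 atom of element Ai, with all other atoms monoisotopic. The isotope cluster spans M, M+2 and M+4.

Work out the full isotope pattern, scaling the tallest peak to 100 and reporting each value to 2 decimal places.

48.32 : 100.00 : 51.52

Element Qp pattern (n=1): 0.5080 : 0.4920
Element Ai pattern (n=1): 0.4760 : 0.5240
Convolve the two distributions (both contribute in 2-u steps):
  M: 0.5080×0.4760 = 0.241808
  M+2: 0.5080×0.5240 + 0.4920×0.4760 = 0.500384
  M+4: 0.4920×0.5240 = 0.257808
Scale to base peak (0.500384) = 100: 48.32 : 100.00 : 51.52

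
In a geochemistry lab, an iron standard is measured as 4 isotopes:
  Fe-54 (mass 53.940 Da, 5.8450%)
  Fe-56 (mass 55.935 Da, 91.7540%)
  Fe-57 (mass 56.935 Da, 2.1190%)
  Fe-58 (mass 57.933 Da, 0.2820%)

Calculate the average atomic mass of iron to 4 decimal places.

55.8452 Da

Average mass = Σ (abundance × isotope mass) = 0.058450 × 53.940 + 0.917540 × 55.935 + 0.021190 × 56.935 + 0.002820 × 57.933
= 3.15279 + 51.32260 + 1.20645 + 0.16337 = 55.84521 Da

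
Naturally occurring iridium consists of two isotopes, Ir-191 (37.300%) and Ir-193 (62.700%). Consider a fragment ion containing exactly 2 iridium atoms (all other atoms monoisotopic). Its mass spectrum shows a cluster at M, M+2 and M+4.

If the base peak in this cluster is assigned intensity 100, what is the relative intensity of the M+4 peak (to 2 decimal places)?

Binomial terms of (0.37300 + 0.62700)^2: M 0.1391, M+2 0.4677, M+4 0.3931 → M+2 is the base peak.
P(M+2) = C(2,1) × 0.37300^1 × 0.62700^1 = 2 × 0.3730 × 0.6270 = 0.467742 (base)
P(M+4) = C(2,2) × 0.37300^0 × 0.62700^2 = 1 × 1.0000 × 0.393129 = 0.393129
Relative intensity = 0.393129 / 0.467742 × 100 = 84.05

84.05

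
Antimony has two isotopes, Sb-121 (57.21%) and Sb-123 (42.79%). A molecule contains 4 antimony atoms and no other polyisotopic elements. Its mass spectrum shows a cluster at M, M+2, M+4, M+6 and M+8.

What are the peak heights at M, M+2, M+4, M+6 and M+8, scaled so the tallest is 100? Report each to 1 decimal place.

The 4 Sb atoms are independent, so intensities follow the terms of (0.5721 + 0.4279)^4.
P(M) = 0.5721^4 = 0.107124
P(M+2) = 4 × 0.5721^3 × 0.4279^1 = 0.320493
P(M+4) = 6 × 0.5721^2 × 0.4279^2 = 0.359567
P(M+6) = 4 × 0.5721^1 × 0.4279^3 = 0.179291
P(M+8) = 0.4279^4 = 0.033525
The M+4 peak is largest (0.359567); scaling to 100 gives 29.8 : 89.1 : 100.0 : 49.9 : 9.3.

29.8 : 89.1 : 100.0 : 49.9 : 9.3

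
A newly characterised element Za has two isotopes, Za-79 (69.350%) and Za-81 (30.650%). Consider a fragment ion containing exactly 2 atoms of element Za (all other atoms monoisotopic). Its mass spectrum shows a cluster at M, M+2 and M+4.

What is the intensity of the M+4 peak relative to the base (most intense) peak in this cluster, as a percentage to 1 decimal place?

19.5%

(0.69350 + 0.30650)^2 gives M 0.4809, M+2 0.4251, M+4 0.0939; the largest is M.
P(M) = C(2,0) × 0.69350^2 × 0.30650^0 = 1 × 0.48094225 × 1.0000 = 0.480942 (base)
P(M+4) = C(2,2) × 0.69350^0 × 0.30650^2 = 1 × 1.0000 × 0.09394225 = 0.093942
Relative intensity = 0.093942 / 0.480942 × 100 = 19.5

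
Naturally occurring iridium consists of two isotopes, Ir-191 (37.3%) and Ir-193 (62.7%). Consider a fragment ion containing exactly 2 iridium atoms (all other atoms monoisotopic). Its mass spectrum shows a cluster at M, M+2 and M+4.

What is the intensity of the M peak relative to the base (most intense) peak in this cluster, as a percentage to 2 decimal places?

(0.373 + 0.627)^2 gives M 0.1391, M+2 0.4677, M+4 0.3931; the largest is M+2.
P(M+2) = C(2,1) × 0.373^1 × 0.627^1 = 2 × 0.3730 × 0.6270 = 0.467742 (base)
P(M) = C(2,0) × 0.373^2 × 0.627^0 = 1 × 0.139129 × 1.0000 = 0.139129
Relative intensity = 0.139129 / 0.467742 × 100 = 29.74

29.74%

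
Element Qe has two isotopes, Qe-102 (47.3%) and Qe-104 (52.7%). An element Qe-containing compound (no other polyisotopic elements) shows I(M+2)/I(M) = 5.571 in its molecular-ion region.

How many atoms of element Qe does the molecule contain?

5

The M+2/M ratio from n Qe atoms is n · q/p = n · 0.527/0.473.
n = 5.571 × 0.473/0.527 = 5.00 ≈ 5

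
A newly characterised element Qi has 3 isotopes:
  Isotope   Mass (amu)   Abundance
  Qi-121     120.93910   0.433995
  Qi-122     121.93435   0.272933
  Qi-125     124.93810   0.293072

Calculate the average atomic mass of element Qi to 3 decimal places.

122.383 amu

The abundance-weighted mean is 0.433995 × 120.93910 + 0.272933 × 121.93435 + 0.293072 × 124.93810
= 52.486965 + 33.279908 + 36.615859 = 122.382732 amu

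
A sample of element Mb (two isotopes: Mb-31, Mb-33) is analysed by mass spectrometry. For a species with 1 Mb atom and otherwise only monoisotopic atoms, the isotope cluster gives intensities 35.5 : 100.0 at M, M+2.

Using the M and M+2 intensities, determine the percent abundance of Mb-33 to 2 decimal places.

73.80%

Write p for the Mb-31 fraction. I(M+2)/I(M) = [C(1,1)·p^0·(1−p)] / p^1 = 1·(1−p)/p = 100.0/35.5 = 2.8169
(1−p)/p = 2.8169/1 = 2.8169  ⇒  p = 1/(1 + 2.8169) = 0.2620
Mb-31: 26.20%, Mb-33: 73.80%.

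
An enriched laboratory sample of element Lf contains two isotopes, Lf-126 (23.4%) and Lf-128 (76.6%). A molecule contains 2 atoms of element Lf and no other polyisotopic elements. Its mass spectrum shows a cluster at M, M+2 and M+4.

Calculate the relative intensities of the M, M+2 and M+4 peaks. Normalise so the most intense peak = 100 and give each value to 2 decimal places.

9.33 : 61.10 : 100.00

The 2 Lf atoms are independent, so intensities follow the terms of (0.234 + 0.766)^2.
P(M) = 0.234^2 = 0.054756
P(M+2) = 2 × 0.234^1 × 0.766^1 = 0.358488
P(M+4) = 0.766^2 = 0.586756
The M+4 peak is largest (0.586756); scaling to 100 gives 9.33 : 61.10 : 100.00.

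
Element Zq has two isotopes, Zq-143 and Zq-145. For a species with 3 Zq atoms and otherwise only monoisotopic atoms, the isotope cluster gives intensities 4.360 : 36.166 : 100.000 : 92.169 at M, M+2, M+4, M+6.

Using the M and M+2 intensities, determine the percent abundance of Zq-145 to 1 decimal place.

73.4%

Write p for the Zq-143 fraction. I(M+2)/I(M) = [C(3,1)·p^2·(1−p)] / p^3 = 3·(1−p)/p = 36.166/4.360 = 8.2950
(1−p)/p = 8.2950/3 = 2.7650  ⇒  p = 1/(1 + 2.7650) = 0.2656
Zq-143: 26.6%, Zq-145: 73.4%.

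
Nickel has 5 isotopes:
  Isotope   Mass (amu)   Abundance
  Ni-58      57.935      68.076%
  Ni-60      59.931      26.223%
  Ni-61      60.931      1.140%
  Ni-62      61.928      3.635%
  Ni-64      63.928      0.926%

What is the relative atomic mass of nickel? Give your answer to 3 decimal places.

58.693 amu

Average mass = Σ (abundance × isotope mass) = 0.68076 × 57.935 + 0.26223 × 59.931 + 0.01140 × 60.931 + 0.03635 × 61.928 + 0.00926 × 63.928
= 39.4398 + 15.7157 + 0.6946 + 2.2511 + 0.5920 = 58.6932 amu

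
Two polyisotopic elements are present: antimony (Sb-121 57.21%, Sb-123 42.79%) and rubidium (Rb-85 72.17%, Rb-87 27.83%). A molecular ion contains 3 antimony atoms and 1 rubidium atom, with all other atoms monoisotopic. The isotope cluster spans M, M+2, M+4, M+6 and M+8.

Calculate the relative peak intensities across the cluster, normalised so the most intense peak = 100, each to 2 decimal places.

38.03 : 100.00 : 96.73 : 40.53 : 6.14

Antimony pattern (n=3): 0.18724742 : 0.42015297 : 0.3142518 : 0.07834781
Rubidium pattern (n=1): 0.7217 : 0.2783
Convolve the two distributions (both contribute in 2-u steps):
  M: 0.18724742×0.7217 = 0.135136
  M+2: 0.18724742×0.2783 + 0.42015297×0.7217 = 0.355335
  M+4: 0.42015297×0.2783 + 0.3142518×0.7217 = 0.343724
  M+6: 0.3142518×0.2783 + 0.07834781×0.7217 = 0.144000
  M+8: 0.07834781×0.2783 = 0.021804
Scale to base peak (0.355335) = 100: 38.03 : 100.00 : 96.73 : 40.53 : 6.14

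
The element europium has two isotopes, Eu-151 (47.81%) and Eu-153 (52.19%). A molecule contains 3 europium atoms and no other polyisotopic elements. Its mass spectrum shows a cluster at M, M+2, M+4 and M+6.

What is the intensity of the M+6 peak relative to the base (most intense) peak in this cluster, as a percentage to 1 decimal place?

36.4%

Term probabilities: M 0.1093, M+2 0.3579, M+4 0.3907, M+6 0.1422. Base peak = M+4.
P(M+4) = C(3,2) × 0.4781^1 × 0.5219^2 = 3 × 0.4781 × 0.27237961 = 0.390674 (base)
P(M+6) = C(3,3) × 0.4781^0 × 0.5219^3 = 1 × 1.0000 × 0.14215492 = 0.142155
Relative intensity = 0.142155 / 0.390674 × 100 = 36.4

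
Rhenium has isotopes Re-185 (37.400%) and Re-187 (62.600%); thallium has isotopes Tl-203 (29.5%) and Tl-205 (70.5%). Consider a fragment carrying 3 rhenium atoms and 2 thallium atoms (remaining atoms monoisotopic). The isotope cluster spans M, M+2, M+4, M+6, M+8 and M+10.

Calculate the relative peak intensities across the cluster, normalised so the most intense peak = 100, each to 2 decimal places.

Rhenium pattern (n=3): 0.05231362 : 0.26268713 : 0.43968487 : 0.24531438
Thallium pattern (n=2): 0.087025 : 0.41595 : 0.497025
Convolve the two distributions (both contribute in 2-u steps):
  M: 0.05231362×0.087025 = 0.004553
  M+2: 0.05231362×0.41595 + 0.26268713×0.087025 = 0.044620
  M+4: 0.05231362×0.497025 + 0.26268713×0.41595 + 0.43968487×0.087025 = 0.173529
  M+6: 0.26268713×0.497025 + 0.43968487×0.41595 + 0.24531438×0.087025 = 0.334797
  M+8: 0.43968487×0.497025 + 0.24531438×0.41595 = 0.320573
  M+10: 0.24531438×0.497025 = 0.121927
Scale to base peak (0.334797) = 100: 1.36 : 13.33 : 51.83 : 100.00 : 95.75 : 36.42

1.36 : 13.33 : 51.83 : 100.00 : 95.75 : 36.42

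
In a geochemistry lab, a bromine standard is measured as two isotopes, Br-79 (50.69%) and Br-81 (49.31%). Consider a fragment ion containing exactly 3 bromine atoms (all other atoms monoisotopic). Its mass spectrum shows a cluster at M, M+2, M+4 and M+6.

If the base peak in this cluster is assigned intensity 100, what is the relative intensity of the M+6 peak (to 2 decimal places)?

31.54

Binomial terms of (0.5069 + 0.4931)^3: M 0.1302, M+2 0.3801, M+4 0.3698, M+6 0.1199 → M+2 is the base peak.
P(M+2) = C(3,1) × 0.5069^2 × 0.4931^1 = 3 × 0.25694761 × 0.4931 = 0.380103 (base)
P(M+6) = C(3,3) × 0.5069^0 × 0.4931^3 = 1 × 1.0000 × 0.11989609 = 0.119896
Relative intensity = 0.119896 / 0.380103 × 100 = 31.54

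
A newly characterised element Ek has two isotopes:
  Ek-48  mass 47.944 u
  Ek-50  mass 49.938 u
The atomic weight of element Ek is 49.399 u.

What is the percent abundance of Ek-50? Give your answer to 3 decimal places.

72.969%

Let x be the fractional abundance of Ek-48; then Ek-50 has abundance 1 − x.
47.944·x + 49.938·(1 − x) = 49.399
(47.944 − 49.938)·x = 49.399 − 49.938
x = -0.539 / -1.994 = 0.27031 → 27.031% Ek-48, 72.969% Ek-50.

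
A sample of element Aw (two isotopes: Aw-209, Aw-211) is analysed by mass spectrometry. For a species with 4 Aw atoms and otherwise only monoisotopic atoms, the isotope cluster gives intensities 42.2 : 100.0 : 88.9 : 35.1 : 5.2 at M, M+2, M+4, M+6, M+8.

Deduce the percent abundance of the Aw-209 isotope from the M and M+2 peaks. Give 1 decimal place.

62.8%

If p is the fraction of Aw that is Aw-209, then I(M+2)/I(M) = [C(4,1)·p^3·(1−p)] / p^4 = 4·(1−p)/p = 100.0/42.2 = 2.3697
(1−p)/p = 2.3697/4 = 0.5924  ⇒  p = 1/(1 + 0.5924) = 0.6280
Aw-209: 62.8%, Aw-211: 37.2%.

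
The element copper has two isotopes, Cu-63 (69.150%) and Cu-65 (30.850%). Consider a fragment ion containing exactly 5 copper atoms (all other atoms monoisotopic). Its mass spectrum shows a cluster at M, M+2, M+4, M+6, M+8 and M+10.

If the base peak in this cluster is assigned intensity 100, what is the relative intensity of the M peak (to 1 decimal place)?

44.8

Binomial terms of (0.69150 + 0.30850)^5: M 0.1581, M+2 0.3527, M+4 0.3147, M+6 0.1404, M+8 0.0313, M+10 0.0028 → M+2 is the base peak.
P(M+2) = C(5,1) × 0.69150^4 × 0.30850^1 = 5 × 0.2286487 × 0.3085 = 0.352691 (base)
P(M) = C(5,0) × 0.69150^5 × 0.30850^0 = 1 × 0.15811058 × 1.0000 = 0.158111
Relative intensity = 0.158111 / 0.352691 × 100 = 44.8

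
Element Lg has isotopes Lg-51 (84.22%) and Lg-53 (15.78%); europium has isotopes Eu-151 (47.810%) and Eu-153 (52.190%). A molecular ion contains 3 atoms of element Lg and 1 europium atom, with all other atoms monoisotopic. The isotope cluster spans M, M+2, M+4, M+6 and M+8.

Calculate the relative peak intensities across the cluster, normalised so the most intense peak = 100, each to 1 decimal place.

60.5 : 100.0 : 43.5 : 7.3 : 0.4

Element Lg pattern (n=3): 0.59737317 : 0.33578302 : 0.06291446 : 0.00392935
Europium pattern (n=1): 0.4781 : 0.5219
Convolve the two distributions (both contribute in 2-u steps):
  M: 0.59737317×0.4781 = 0.285604
  M+2: 0.59737317×0.5219 + 0.33578302×0.4781 = 0.472307
  M+4: 0.33578302×0.5219 + 0.06291446×0.4781 = 0.205325
  M+6: 0.06291446×0.5219 + 0.00392935×0.4781 = 0.034714
  M+8: 0.00392935×0.5219 = 0.002051
Scale to base peak (0.472307) = 100: 60.5 : 100.0 : 43.5 : 7.3 : 0.4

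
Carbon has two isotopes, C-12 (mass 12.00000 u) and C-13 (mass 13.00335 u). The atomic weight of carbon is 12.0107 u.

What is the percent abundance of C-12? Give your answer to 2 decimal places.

98.93%

Writing the weighted mean with unknown fraction x of C-12:
12.00000·x + 13.00335·(1 − x) = 12.0107
(12.00000 − 13.00335)·x = 12.0107 − 13.00335
x = -0.99265 / -1.00335 = 0.98934 → 98.93% C-12, 1.07% C-13.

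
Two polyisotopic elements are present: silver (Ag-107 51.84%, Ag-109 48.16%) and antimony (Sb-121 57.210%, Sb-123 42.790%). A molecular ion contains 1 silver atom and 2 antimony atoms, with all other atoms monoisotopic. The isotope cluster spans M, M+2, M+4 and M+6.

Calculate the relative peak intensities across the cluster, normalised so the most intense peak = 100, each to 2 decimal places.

Silver pattern (n=1): 0.5184 : 0.4816
Antimony pattern (n=2): 0.32729841 : 0.48960318 : 0.18309841
Convolve the two distributions (both contribute in 2-u steps):
  M: 0.5184×0.32729841 = 0.169671
  M+2: 0.5184×0.48960318 + 0.4816×0.32729841 = 0.411437
  M+4: 0.5184×0.18309841 + 0.4816×0.48960318 = 0.330711
  M+6: 0.4816×0.18309841 = 0.088180
Scale to base peak (0.411437) = 100: 41.24 : 100.00 : 80.38 : 21.43

41.24 : 100.00 : 80.38 : 21.43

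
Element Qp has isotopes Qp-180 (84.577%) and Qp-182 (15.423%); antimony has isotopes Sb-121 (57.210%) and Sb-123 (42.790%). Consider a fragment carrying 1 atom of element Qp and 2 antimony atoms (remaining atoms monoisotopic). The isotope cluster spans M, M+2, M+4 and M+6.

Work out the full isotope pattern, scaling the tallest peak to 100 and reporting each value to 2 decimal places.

59.59 : 100.00 : 49.59 : 6.08

Element Qp pattern (n=1): 0.84577 : 0.15423
Antimony pattern (n=2): 0.32729841 : 0.48960318 : 0.18309841
Convolve the two distributions (both contribute in 2-u steps):
  M: 0.84577×0.32729841 = 0.276819
  M+2: 0.84577×0.48960318 + 0.15423×0.32729841 = 0.464571
  M+4: 0.84577×0.18309841 + 0.15423×0.48960318 = 0.230371
  M+6: 0.15423×0.18309841 = 0.028239
Scale to base peak (0.464571) = 100: 59.59 : 100.00 : 49.59 : 6.08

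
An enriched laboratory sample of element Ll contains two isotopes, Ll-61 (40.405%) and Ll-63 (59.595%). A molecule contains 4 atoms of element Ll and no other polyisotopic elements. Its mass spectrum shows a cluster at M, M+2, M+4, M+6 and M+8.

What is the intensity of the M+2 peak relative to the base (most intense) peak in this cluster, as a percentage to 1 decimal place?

Term probabilities: M 0.0267, M+2 0.1572, M+4 0.3479, M+6 0.3421, M+8 0.1261. Base peak = M+4.
P(M+4) = C(4,2) × 0.40405^2 × 0.59595^2 = 6 × 0.1632564 × 0.3551564 = 0.347889 (base)
P(M+2) = C(4,1) × 0.40405^3 × 0.59595^1 = 4 × 0.06596375 × 0.59595 = 0.157244
Relative intensity = 0.157244 / 0.347889 × 100 = 45.2

45.2%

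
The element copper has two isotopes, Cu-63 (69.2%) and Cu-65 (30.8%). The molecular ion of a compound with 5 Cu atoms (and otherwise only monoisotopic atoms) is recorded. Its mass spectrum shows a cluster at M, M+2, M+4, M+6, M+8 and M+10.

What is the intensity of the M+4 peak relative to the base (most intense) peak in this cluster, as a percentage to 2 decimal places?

Binomial terms of (0.692 + 0.308)^5: M 0.1587, M+2 0.3531, M+4 0.3144, M+6 0.1399, M+8 0.0311, M+10 0.0028 → M+2 is the base peak.
P(M+2) = C(5,1) × 0.692^4 × 0.308^1 = 5 × 0.22931073 × 0.3080 = 0.353139 (base)
P(M+4) = C(5,2) × 0.692^3 × 0.308^2 = 10 × 0.33137389 × 0.094864 = 0.314355
Relative intensity = 0.314355 / 0.353139 × 100 = 89.02

89.02%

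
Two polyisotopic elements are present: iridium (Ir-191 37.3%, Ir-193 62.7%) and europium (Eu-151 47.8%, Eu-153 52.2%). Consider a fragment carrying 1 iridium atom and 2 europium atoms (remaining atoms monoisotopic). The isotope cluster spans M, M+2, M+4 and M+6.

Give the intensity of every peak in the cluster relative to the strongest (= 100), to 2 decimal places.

Iridium pattern (n=1): 0.3730 : 0.6270
Europium pattern (n=2): 0.228484 : 0.499032 : 0.272484
Convolve the two distributions (both contribute in 2-u steps):
  M: 0.3730×0.228484 = 0.085225
  M+2: 0.3730×0.499032 + 0.6270×0.228484 = 0.329398
  M+4: 0.3730×0.272484 + 0.6270×0.499032 = 0.414530
  M+6: 0.6270×0.272484 = 0.170847
Scale to base peak (0.414530) = 100: 20.56 : 79.46 : 100.00 : 41.21

20.56 : 79.46 : 100.00 : 41.21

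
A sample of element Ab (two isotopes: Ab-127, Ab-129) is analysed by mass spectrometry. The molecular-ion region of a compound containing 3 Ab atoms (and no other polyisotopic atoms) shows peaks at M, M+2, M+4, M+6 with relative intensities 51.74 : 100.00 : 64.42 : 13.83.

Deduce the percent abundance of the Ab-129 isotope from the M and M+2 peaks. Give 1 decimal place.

Write p for the Ab-127 fraction. I(M+2)/I(M) = [C(3,1)·p^2·(1−p)] / p^3 = 3·(1−p)/p = 100.00/51.74 = 1.9327
(1−p)/p = 1.9327/3 = 0.6442  ⇒  p = 1/(1 + 0.6442) = 0.6082
Ab-127: 60.8%, Ab-129: 39.2%.

39.2%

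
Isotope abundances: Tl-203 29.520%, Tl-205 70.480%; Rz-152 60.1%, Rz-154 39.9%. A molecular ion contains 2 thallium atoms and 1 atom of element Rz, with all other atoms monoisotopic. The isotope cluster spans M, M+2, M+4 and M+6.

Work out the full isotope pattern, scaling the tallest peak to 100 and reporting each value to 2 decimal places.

Thallium pattern (n=2): 0.08714304 : 0.41611392 : 0.49674304
Element Rz pattern (n=1): 0.6010 : 0.3990
Convolve the two distributions (both contribute in 2-u steps):
  M: 0.08714304×0.6010 = 0.052373
  M+2: 0.08714304×0.3990 + 0.41611392×0.6010 = 0.284855
  M+4: 0.41611392×0.3990 + 0.49674304×0.6010 = 0.464572
  M+6: 0.49674304×0.3990 = 0.198200
Scale to base peak (0.464572) = 100: 11.27 : 61.32 : 100.00 : 42.66

11.27 : 61.32 : 100.00 : 42.66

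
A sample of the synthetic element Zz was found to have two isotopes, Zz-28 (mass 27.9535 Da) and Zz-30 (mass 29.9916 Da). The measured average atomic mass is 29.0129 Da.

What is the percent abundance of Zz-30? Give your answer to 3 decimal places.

Let x be the fractional abundance of Zz-28; then Zz-30 has abundance 1 − x.
27.9535·x + 29.9916·(1 − x) = 29.0129
(27.9535 − 29.9916)·x = 29.0129 − 29.9916
x = -0.9787 / -2.0381 = 0.48020 → 48.020% Zz-28, 51.980% Zz-30.

51.980%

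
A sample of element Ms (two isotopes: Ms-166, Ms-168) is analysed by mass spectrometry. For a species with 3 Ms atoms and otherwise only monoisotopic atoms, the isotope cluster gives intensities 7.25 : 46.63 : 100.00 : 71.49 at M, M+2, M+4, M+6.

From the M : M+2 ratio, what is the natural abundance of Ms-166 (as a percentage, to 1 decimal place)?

31.8%

Let p = fractional abundance of Ms-166. I(M+2)/I(M) = [C(3,1)·p^2·(1−p)] / p^3 = 3·(1−p)/p = 46.63/7.25 = 6.4317
(1−p)/p = 6.4317/3 = 2.1439  ⇒  p = 1/(1 + 2.1439) = 0.3181
Ms-166: 31.8%, Ms-168: 68.2%.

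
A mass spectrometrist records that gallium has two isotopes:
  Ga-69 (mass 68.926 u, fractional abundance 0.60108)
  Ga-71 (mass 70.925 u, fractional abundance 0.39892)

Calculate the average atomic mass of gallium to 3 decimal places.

Ar = Σ fᵢ·mᵢ = 0.60108 × 68.926 + 0.39892 × 70.925
= 41.4300 + 28.2934 = 69.7234 u

69.723 u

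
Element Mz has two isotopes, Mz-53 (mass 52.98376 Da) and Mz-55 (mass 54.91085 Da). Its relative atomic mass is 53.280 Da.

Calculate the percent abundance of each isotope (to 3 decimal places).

Mz-53: 84.628%, Mz-55: 15.372%

With x = fraction of Mz-53 (so Mz-55 is 1 − x):
52.98376·x + 54.91085·(1 − x) = 53.280
(52.98376 − 54.91085)·x = 53.280 − 54.91085
x = -1.63085 / -1.92709 = 0.84628 → 84.628% Mz-53, 15.372% Mz-55.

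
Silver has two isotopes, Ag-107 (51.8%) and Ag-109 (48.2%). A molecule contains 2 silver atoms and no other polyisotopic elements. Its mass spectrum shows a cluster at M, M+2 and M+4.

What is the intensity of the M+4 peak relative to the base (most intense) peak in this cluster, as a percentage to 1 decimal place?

46.5%

Binomial terms of (0.518 + 0.482)^2: M 0.2683, M+2 0.4994, M+4 0.2323 → M+2 is the base peak.
P(M+2) = C(2,1) × 0.518^1 × 0.482^1 = 2 × 0.5180 × 0.4820 = 0.499352 (base)
P(M+4) = C(2,2) × 0.518^0 × 0.482^2 = 1 × 1.0000 × 0.232324 = 0.232324
Relative intensity = 0.232324 / 0.499352 × 100 = 46.5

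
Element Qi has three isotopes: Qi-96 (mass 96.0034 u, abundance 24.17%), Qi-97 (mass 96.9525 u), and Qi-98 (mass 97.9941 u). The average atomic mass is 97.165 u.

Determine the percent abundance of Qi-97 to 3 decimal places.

The remaining 75.83% is split between Qi-97 (fraction x) and Qi-98 (fraction 0.7583 − x).
Substituting: 96.9525x + 97.9941(0.7583 − x) = 73.96097822
(96.9525 − 97.9941)x = -0.34794781  ⇒  x = 0.33405, y = 0.42425
Qi-97: 33.405%, Qi-98: 42.425%.

33.405%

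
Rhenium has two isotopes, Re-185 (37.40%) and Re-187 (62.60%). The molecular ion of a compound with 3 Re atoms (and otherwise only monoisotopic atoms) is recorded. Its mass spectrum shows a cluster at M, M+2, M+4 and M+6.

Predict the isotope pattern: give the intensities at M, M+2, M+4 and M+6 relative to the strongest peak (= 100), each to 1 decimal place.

Each Re atom is independently Re-185 (p = 0.3740) or Re-187 (q = 0.6260); the cluster is the binomial expansion (p + q)^3.
P(M) = 0.3740^3 = 0.052314
P(M+2) = 3 × 0.3740^2 × 0.6260^1 = 0.262687
P(M+4) = 3 × 0.3740^1 × 0.6260^2 = 0.439685
P(M+6) = 0.6260^3 = 0.245314
The M+4 peak is largest (0.439685); scaling to 100 gives 11.9 : 59.7 : 100.0 : 55.8.

11.9 : 59.7 : 100.0 : 55.8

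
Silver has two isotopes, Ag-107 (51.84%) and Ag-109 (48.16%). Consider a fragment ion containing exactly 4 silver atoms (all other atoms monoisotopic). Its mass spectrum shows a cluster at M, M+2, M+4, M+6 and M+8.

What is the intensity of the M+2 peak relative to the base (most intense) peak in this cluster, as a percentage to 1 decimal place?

Term probabilities: M 0.0722, M+2 0.2684, M+4 0.3740, M+6 0.2316, M+8 0.0538. Base peak = M+4.
P(M+4) = C(4,2) × 0.5184^2 × 0.4816^2 = 6 × 0.26873856 × 0.23193856 = 0.373985 (base)
P(M+2) = C(4,1) × 0.5184^3 × 0.4816^1 = 4 × 0.13931407 × 0.4816 = 0.268375
Relative intensity = 0.268375 / 0.373985 × 100 = 71.8

71.8%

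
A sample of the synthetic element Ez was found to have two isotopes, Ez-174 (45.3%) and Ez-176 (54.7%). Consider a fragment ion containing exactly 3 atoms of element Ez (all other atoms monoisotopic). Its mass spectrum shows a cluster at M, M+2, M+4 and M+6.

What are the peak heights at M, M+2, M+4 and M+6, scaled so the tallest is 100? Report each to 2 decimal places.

22.86 : 82.82 : 100.00 : 40.25

Each Ez atom is independently Ez-174 (p = 0.453) or Ez-176 (q = 0.547); the cluster is the binomial expansion (p + q)^3.
P(M) = 0.453^3 = 0.092960
P(M+2) = 3 × 0.453^2 × 0.547^1 = 0.336748
P(M+4) = 3 × 0.453^1 × 0.547^2 = 0.406625
P(M+6) = 0.547^3 = 0.163667
The M+4 peak is largest (0.406625); scaling to 100 gives 22.86 : 82.82 : 100.00 : 40.25.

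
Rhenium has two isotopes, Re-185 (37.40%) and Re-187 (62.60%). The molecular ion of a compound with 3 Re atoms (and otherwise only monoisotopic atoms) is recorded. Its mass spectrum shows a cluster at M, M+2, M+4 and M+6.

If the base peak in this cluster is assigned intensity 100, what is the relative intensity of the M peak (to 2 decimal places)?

11.90

Binomial terms of (0.3740 + 0.6260)^3: M 0.0523, M+2 0.2627, M+4 0.4397, M+6 0.2453 → M+4 is the base peak.
P(M+4) = C(3,2) × 0.3740^1 × 0.6260^2 = 3 × 0.3740 × 0.391876 = 0.439685 (base)
P(M) = C(3,0) × 0.3740^3 × 0.6260^0 = 1 × 0.05231362 × 1.0000 = 0.052314
Relative intensity = 0.052314 / 0.439685 × 100 = 11.90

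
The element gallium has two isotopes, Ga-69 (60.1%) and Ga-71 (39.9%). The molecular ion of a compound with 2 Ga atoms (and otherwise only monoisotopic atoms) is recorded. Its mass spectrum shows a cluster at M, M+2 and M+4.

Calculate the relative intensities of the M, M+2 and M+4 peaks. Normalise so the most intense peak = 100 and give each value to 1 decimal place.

Each Ga atom is independently Ga-69 (p = 0.601) or Ga-71 (q = 0.399); the cluster is the binomial expansion (p + q)^2.
P(M) = 0.601^2 = 0.361201
P(M+2) = 2 × 0.601^1 × 0.399^1 = 0.479598
P(M+4) = 0.399^2 = 0.159201
The M+2 peak is largest (0.479598); scaling to 100 gives 75.3 : 100.0 : 33.2.

75.3 : 100.0 : 33.2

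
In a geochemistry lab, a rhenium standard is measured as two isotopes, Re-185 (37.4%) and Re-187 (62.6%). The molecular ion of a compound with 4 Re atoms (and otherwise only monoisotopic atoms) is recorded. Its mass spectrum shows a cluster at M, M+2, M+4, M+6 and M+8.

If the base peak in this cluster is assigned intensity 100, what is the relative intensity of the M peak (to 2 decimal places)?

Binomial terms of (0.374 + 0.626)^4: M 0.0196, M+2 0.1310, M+4 0.3289, M+6 0.3670, M+8 0.1536 → M+6 is the base peak.
P(M+6) = C(4,3) × 0.374^1 × 0.626^3 = 4 × 0.3740 × 0.24531438 = 0.366990 (base)
P(M) = C(4,0) × 0.374^4 × 0.626^0 = 1 × 0.0195653 × 1.0000 = 0.019565
Relative intensity = 0.019565 / 0.366990 × 100 = 5.33

5.33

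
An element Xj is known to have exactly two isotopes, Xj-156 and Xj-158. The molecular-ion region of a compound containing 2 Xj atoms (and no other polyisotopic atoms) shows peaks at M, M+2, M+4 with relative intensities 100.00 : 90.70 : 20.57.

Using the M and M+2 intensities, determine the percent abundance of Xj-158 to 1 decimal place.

If p is the fraction of Xj that is Xj-156, then I(M+2)/I(M) = [C(2,1)·p^1·(1−p)] / p^2 = 2·(1−p)/p = 90.70/100.00 = 0.9070
(1−p)/p = 0.9070/2 = 0.4535  ⇒  p = 1/(1 + 0.4535) = 0.6880
Xj-156: 68.8%, Xj-158: 31.2%.

31.2%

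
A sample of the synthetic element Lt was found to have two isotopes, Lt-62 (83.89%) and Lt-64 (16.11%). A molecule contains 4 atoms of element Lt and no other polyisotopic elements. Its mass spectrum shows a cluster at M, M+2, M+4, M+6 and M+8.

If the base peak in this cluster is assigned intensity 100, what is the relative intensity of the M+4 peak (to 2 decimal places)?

22.13

Term probabilities: M 0.4953, M+2 0.3804, M+4 0.1096, M+6 0.0140, M+8 0.0007. Base peak = M.
P(M) = C(4,0) × 0.8389^4 × 0.1611^0 = 1 × 0.49526858 × 1.0000 = 0.495269 (base)
P(M+4) = C(4,2) × 0.8389^2 × 0.1611^2 = 6 × 0.70375321 × 0.02595321 = 0.109588
Relative intensity = 0.109588 / 0.495269 × 100 = 22.13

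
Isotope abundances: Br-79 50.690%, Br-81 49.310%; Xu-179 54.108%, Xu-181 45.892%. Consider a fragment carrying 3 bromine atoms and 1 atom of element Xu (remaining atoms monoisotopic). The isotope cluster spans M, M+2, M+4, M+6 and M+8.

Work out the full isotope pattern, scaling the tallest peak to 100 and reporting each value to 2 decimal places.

Bromine pattern (n=3): 0.13024674 : 0.3801026 : 0.36975457 : 0.11989609
Element Xu pattern (n=1): 0.54108 : 0.45892
Convolve the two distributions (both contribute in 2-u steps):
  M: 0.13024674×0.54108 = 0.070474
  M+2: 0.13024674×0.45892 + 0.3801026×0.54108 = 0.265439
  M+4: 0.3801026×0.45892 + 0.36975457×0.54108 = 0.374503
  M+6: 0.36975457×0.45892 + 0.11989609×0.54108 = 0.234561
  M+8: 0.11989609×0.45892 = 0.055023
Scale to base peak (0.374503) = 100: 18.82 : 70.88 : 100.00 : 62.63 : 14.69

18.82 : 70.88 : 100.00 : 62.63 : 14.69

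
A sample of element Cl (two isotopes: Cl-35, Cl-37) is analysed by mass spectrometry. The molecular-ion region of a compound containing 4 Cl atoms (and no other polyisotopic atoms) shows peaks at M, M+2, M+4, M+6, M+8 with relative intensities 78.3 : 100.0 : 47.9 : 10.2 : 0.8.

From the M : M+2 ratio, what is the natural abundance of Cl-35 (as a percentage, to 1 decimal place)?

75.8%

Let p = fractional abundance of Cl-35. I(M+2)/I(M) = [C(4,1)·p^3·(1−p)] / p^4 = 4·(1−p)/p = 100.0/78.3 = 1.2771
(1−p)/p = 1.2771/4 = 0.3193  ⇒  p = 1/(1 + 0.3193) = 0.7580
Cl-35: 75.8%, Cl-37: 24.2%.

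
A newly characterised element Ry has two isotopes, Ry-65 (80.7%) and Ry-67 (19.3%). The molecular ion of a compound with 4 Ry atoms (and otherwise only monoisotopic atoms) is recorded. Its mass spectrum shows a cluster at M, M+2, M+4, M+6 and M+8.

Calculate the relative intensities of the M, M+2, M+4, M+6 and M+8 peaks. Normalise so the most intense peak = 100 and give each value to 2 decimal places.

The 4 Ry atoms are independent, so intensities follow the terms of (0.807 + 0.193)^4.
P(M) = 0.807^4 = 0.424125
P(M+2) = 4 × 0.807^3 × 0.193^1 = 0.405731
P(M+4) = 6 × 0.807^2 × 0.193^2 = 0.145550
P(M+6) = 4 × 0.807^1 × 0.193^3 = 0.023206
P(M+8) = 0.193^4 = 0.001387
The M peak is largest (0.424125); scaling to 100 gives 100.00 : 95.66 : 34.32 : 5.47 : 0.33.

100.00 : 95.66 : 34.32 : 5.47 : 0.33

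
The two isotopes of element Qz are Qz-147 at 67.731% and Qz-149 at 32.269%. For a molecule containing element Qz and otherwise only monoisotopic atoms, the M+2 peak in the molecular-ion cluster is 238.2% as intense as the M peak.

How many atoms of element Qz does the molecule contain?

For n independent Qz atoms, I(M+2)/I(M) = n · (abundance Qz-149) / (abundance Qz-147) = n · 0.32269/0.67731.
n = 2.382 × 0.67731/0.32269 = 5.00 ≈ 5

5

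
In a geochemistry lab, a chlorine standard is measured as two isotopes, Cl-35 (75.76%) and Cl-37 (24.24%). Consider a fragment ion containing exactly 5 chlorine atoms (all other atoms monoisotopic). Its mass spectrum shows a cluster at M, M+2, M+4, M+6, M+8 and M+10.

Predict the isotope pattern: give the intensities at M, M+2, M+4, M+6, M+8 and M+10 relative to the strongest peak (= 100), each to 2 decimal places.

62.51 : 100.00 : 63.99 : 20.47 : 3.28 : 0.21

Each Cl atom is independently Cl-35 (p = 0.7576) or Cl-37 (q = 0.2424); the cluster is the binomial expansion (p + q)^5.
P(M) = 0.7576^5 = 0.249574
P(M+2) = 5 × 0.7576^4 × 0.2424^1 = 0.399266
P(M+4) = 10 × 0.7576^3 × 0.2424^2 = 0.255497
P(M+6) = 10 × 0.7576^2 × 0.2424^3 = 0.081748
P(M+8) = 5 × 0.7576^1 × 0.2424^4 = 0.013078
P(M+10) = 0.2424^5 = 0.000837
The M+2 peak is largest (0.399266); scaling to 100 gives 62.51 : 100.00 : 63.99 : 20.47 : 3.28 : 0.21.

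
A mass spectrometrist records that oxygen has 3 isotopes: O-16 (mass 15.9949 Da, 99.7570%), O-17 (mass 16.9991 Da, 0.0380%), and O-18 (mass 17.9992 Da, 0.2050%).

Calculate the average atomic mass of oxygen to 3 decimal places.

Average mass = Σ (abundance × isotope mass) = 0.997570 × 15.9949 + 0.000380 × 16.9991 + 0.002050 × 17.9992
= 15.95603 + 0.00646 + 0.03690 = 15.99939 Da

15.999 Da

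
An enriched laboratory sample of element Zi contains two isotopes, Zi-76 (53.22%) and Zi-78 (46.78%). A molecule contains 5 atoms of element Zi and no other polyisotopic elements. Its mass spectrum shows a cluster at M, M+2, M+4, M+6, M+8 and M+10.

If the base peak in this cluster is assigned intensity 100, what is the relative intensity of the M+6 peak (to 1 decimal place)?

87.9

Binomial terms of (0.5322 + 0.4678)^5: M 0.0427, M+2 0.1876, M+4 0.3299, M+6 0.2900, M+8 0.1274, M+10 0.0224 → M+4 is the base peak.
P(M+4) = C(5,2) × 0.5322^3 × 0.4678^2 = 10 × 0.15073865 × 0.21883684 = 0.329872 (base)
P(M+6) = C(5,3) × 0.5322^2 × 0.4678^3 = 10 × 0.28323684 × 0.10237187 = 0.289955
Relative intensity = 0.289955 / 0.329872 × 100 = 87.9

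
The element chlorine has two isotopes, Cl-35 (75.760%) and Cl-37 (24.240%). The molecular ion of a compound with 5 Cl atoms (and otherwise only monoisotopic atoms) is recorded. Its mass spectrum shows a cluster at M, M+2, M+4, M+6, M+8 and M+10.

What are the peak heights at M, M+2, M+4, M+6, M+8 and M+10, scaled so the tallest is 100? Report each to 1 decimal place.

62.5 : 100.0 : 64.0 : 20.5 : 3.3 : 0.2

Expanding (0.75760 + 0.24240)^5:
P(M) = 0.75760^5 = 0.249574
P(M+2) = 5 × 0.75760^4 × 0.24240^1 = 0.399266
P(M+4) = 10 × 0.75760^3 × 0.24240^2 = 0.255497
P(M+6) = 10 × 0.75760^2 × 0.24240^3 = 0.081748
P(M+8) = 5 × 0.75760^1 × 0.24240^4 = 0.013078
P(M+10) = 0.24240^5 = 0.000837
The M+2 peak is largest (0.399266); scaling to 100 gives 62.5 : 100.0 : 64.0 : 20.5 : 3.3 : 0.2.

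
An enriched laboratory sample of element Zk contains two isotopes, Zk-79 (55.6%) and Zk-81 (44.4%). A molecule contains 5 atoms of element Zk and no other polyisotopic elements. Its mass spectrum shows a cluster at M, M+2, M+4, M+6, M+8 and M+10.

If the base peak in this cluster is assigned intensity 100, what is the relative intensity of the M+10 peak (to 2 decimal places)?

5.09

Term probabilities: M 0.0531, M+2 0.2122, M+4 0.3388, M+6 0.2706, M+8 0.1080, M+10 0.0173. Base peak = M+4.
P(M+4) = C(5,2) × 0.556^3 × 0.444^2 = 10 × 0.17187962 × 0.197136 = 0.338837 (base)
P(M+10) = C(5,5) × 0.556^0 × 0.444^5 = 1 × 1.0000 × 0.017255 = 0.017255
Relative intensity = 0.017255 / 0.338837 × 100 = 5.09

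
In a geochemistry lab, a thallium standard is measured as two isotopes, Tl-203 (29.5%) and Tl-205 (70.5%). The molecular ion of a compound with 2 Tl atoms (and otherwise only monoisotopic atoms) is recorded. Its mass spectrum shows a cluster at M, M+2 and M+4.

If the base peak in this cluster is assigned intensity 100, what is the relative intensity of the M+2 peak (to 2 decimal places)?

83.69

(0.295 + 0.705)^2 gives M 0.0870, M+2 0.4160, M+4 0.4970; the largest is M+4.
P(M+4) = C(2,2) × 0.295^0 × 0.705^2 = 1 × 1.0000 × 0.497025 = 0.497025 (base)
P(M+2) = C(2,1) × 0.295^1 × 0.705^1 = 2 × 0.2950 × 0.7050 = 0.415950
Relative intensity = 0.415950 / 0.497025 × 100 = 83.69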